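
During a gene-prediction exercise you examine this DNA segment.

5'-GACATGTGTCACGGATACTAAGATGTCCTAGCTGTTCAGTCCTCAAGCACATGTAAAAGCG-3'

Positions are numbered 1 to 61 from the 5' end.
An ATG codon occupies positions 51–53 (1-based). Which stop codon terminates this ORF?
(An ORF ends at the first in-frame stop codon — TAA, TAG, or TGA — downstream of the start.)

Codons from position 51: ATG (51–53), TAA (54–56).
The first in-frame stop codon is TAA.

TAA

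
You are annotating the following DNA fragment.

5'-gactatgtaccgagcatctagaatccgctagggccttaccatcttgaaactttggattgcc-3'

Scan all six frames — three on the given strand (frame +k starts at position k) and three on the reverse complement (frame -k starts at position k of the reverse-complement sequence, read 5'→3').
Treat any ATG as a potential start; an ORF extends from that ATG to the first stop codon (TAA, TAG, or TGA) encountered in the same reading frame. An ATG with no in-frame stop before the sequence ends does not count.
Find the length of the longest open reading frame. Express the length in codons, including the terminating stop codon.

Reverse complement (5'→3'): GGCAATCCAAAGTTTCAAGATGGTAAGGCCCTAGCGGATTCTAGATGCTCGGTACATAGTC
Frame +1: GAC TAT GTA CCG AGC ATC TAG AAT CCG CTA GGG CCT TAC CAT CTT GAA ACT TTG GAT TGC — no ATG→stop ORF.
Frame +2: ACT ATG TAC CGA GCA TCT AGA ATC CGC TAG GGC CTT ACC ATC TTG AAA CTT TGG ATT GCC — ATG at 5, stop TAG at 29 → 27 nt.
Frame +3: CTA TGT ACC GAG CAT CTA GAA TCC GCT AGG GCC TTA CCA TCT TGA AAC TTT GGA TTG — no ATG→stop ORF.
Frame -1: GGC AAT CCA AAG TTT CAA GAT GGT AAG GCC CTA GCG GAT TCT AGA TGC TCG GTA CAT AGT — no ATG→stop ORF.
Frame -2: GCA ATC CAA AGT TTC AAG ATG GTA AGG CCC TAG CGG ATT CTA GAT GCT CGG TAC ATA GTC — ATG at 20, stop TAG at 32 → 15 nt.
Frame -3: CAA TCC AAA GTT TCA AGA TGG TAA GGC CCT AGC GGA TTC TAG ATG CTC GGT ACA TAG — ATG at 45, stop TAG at 57 → 15 nt.
Longest: frame +2, positions 5–31, 27 nt = 9 codons = 8 aa. → 9 codons.

9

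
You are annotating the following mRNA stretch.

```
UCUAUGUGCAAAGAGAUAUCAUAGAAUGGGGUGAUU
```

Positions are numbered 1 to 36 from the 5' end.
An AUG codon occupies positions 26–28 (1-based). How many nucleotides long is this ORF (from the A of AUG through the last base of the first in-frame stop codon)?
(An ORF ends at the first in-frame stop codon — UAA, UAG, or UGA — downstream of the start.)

Codons from position 26: AUG (26–28), GGG (29–31), UGA (32–34).
UGA is the first in-frame stop; ORF spans 26–34, 9 nucleotides.

9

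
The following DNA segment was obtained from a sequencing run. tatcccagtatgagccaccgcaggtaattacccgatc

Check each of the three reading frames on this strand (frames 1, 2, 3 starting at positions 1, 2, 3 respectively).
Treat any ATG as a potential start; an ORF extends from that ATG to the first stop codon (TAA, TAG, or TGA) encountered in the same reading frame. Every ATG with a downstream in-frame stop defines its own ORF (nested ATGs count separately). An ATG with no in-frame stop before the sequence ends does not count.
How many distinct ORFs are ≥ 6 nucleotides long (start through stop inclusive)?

1

Frame 1: TAT CCC AGT ATG AGC CAC CGC AGG TAA TTA CCC GAT — ATG at 10, stop TAA at 25 → 18 nt.
Frame 2: ATC CCA GTA TGA GCC ACC GCA GGT AAT TAC CCG ATC — no ATG→stop ORF.
Frame 3: TCC CAG TAT GAG CCA CCG CAG GTA ATT ACC CGA — no ATG→stop ORF.
ORFs ≥ 6 nucleotides: frame 1 10–27 (18 nucleotides). Count = 1.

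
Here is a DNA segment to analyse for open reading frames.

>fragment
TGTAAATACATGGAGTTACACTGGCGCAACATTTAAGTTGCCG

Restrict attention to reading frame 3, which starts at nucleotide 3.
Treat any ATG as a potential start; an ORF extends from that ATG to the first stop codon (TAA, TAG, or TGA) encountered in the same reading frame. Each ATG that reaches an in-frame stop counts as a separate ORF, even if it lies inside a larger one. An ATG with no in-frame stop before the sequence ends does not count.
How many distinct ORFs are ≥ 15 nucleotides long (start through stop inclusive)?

0

Frame 3: TAA ATA CAT GGA GTT ACA CTG GCG CAA CAT TTA AGT TGC — no ATG→stop ORF.
No ORF reaches 15 nucleotides. Count = 0.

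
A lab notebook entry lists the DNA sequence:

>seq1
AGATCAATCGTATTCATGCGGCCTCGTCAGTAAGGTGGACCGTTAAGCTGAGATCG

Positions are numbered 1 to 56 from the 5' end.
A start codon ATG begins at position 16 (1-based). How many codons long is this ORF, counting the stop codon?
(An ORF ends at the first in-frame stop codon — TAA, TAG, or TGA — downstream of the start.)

6

Codons from position 16: ATG (16–18), CGG (19–21), CCT (22–24), CGT (25–27), CAG (28–30), TAA (31–33).
TAA is the first in-frame stop; that's 6 codons including the stop.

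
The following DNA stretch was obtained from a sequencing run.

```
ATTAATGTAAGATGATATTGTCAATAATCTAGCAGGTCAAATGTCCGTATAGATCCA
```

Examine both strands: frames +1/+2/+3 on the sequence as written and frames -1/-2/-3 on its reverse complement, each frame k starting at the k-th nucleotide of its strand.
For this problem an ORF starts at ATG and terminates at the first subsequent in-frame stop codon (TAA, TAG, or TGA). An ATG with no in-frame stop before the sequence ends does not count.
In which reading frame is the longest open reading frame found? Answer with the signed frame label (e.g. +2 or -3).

+3

Reverse complement (5'→3'): TGGATCTATACGGACATTTGACCTGCTAGATTATTGACAATATCATCTTACATTAAT
Frame +1: ATT AAT GTA AGA TGA TAT TGT CAA TAA TCT AGC AGG TCA AAT GTC CGT ATA GAT CCA — no ATG→stop ORF.
Frame +2: TTA ATG TAA GAT GAT ATT GTC AAT AAT CTA GCA GGT CAA ATG TCC GTA TAG ATC — ATG at 5, stop TAA at 8 → 6 nt; ATG at 41, stop TAG at 50 → 12 nt.
Frame +3: TAA TGT AAG ATG ATA TTG TCA ATA ATC TAG CAG GTC AAA TGT CCG TAT AGA TCC — ATG at 12, stop TAG at 30 → 21 nt.
Frame -1: TGG ATC TAT ACG GAC ATT TGA CCT GCT AGA TTA TTG ACA ATA TCA TCT TAC ATT AAT — no ATG→stop ORF.
Frame -2: GGA TCT ATA CGG ACA TTT GAC CTG CTA GAT TAT TGA CAA TAT CAT CTT ACA TTA — no ATG→stop ORF.
Frame -3: GAT CTA TAC GGA CAT TTG ACC TGC TAG ATT ATT GAC AAT ATC ATC TTA CAT TAA — no ATG→stop ORF.
Longest ORF is 21 nt in frame +3 (positions 12–32).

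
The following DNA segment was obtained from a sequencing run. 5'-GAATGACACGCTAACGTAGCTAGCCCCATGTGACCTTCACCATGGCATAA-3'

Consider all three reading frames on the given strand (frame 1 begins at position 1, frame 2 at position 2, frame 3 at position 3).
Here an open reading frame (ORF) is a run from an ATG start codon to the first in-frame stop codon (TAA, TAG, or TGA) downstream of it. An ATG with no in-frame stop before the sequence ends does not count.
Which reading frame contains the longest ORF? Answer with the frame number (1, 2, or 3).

Frame 1: GAA TGA CAC GCT AAC GTA GCT AGC CCC ATG TGA CCT TCA CCA TGG CAT — ATG at 28, stop TGA at 31 → 6 nt.
Frame 2: AAT GAC ACG CTA ACG TAG CTA GCC CCA TGT GAC CTT CAC CAT GGC ATA — no ATG→stop ORF.
Frame 3: ATG ACA CGC TAA CGT AGC TAG CCC CAT GTG ACC TTC ACC ATG GCA TAA — ATG at 3, stop TAA at 12 → 12 nt; ATG at 42, stop TAA at 48 → 9 nt.
Longest ORF is 12 nt in frame 3 (positions 3–14).

3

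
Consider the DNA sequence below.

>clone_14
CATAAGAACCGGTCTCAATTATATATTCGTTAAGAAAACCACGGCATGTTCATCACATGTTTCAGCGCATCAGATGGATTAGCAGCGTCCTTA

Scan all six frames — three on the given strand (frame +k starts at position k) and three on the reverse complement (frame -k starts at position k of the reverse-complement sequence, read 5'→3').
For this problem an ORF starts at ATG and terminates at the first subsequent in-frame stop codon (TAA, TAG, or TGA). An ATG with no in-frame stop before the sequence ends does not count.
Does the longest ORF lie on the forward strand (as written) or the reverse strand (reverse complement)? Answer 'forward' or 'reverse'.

reverse

Reverse complement (5'→3'): TAAGGACGCTGCTAATCCATCTGATGCGCTGAAACATGTGATGAACATGCCGTGGTTTTCTTAACGAATATATAATTGAGACCGGTTCTTATG
Frame +1: CAT AAG AAC CGG TCT CAA TTA TAT ATT CGT TAA GAA AAC CAC GGC ATG TTC ATC ACA TGT TTC AGC GCA TCA GAT GGA TTA GCA GCG TCC TTA — no ATG→stop ORF.
Frame +2: ATA AGA ACC GGT CTC AAT TAT ATA TTC GTT AAG AAA ACC ACG GCA TGT TCA TCA CAT GTT TCA GCG CAT CAG ATG GAT TAG CAG CGT CCT — ATG at 74, stop TAG at 80 → 9 nt.
Frame +3: TAA GAA CCG GTC TCA ATT ATA TAT TCG TTA AGA AAA CCA CGG CAT GTT CAT CAC ATG TTT CAG CGC ATC AGA TGG ATT AGC AGC GTC CTT — no ATG→stop ORF.
Frame -1: TAA GGA CGC TGC TAA TCC ATC TGA TGC GCT GAA ACA TGT GAT GAA CAT GCC GTG GTT TTC TTA ACG AAT ATA TAA TTG AGA CCG GTT CTT ATG — no ATG→stop ORF.
Frame -2: AAG GAC GCT GCT AAT CCA TCT GAT GCG CTG AAA CAT GTG ATG AAC ATG CCG TGG TTT TCT TAA CGA ATA TAT AAT TGA GAC CGG TTC TTA — ATG at 41, stop TAA at 62 → 24 nt; ATG at 47, stop TAA at 62 → 18 nt.
Frame -3: AGG ACG CTG CTA ATC CAT CTG ATG CGC TGA AAC ATG TGA TGA ACA TGC CGT GGT TTT CTT AAC GAA TAT ATA ATT GAG ACC GGT TCT TAT — ATG at 24, stop TGA at 30 → 9 nt; ATG at 36, stop TGA at 39 → 6 nt.
Forward-strand max 9 nt; reverse-strand max 24 nt. The reverse strand has the longer ORF.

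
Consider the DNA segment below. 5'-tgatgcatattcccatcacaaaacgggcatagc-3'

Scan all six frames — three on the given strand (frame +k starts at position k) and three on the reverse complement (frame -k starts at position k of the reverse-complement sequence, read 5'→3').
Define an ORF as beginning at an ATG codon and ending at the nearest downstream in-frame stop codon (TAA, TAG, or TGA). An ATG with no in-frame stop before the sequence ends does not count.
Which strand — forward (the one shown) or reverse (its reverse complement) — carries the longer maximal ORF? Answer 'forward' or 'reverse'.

forward

Reverse complement (5'→3'): GCTATGCCCGTTTTGTGATGGGAATATGCATCA
Frame +1: TGA TGC ATA TTC CCA TCA CAA AAC GGG CAT AGC — no ATG→stop ORF.
Frame +2: GAT GCA TAT TCC CAT CAC AAA ACG GGC ATA — no ATG→stop ORF.
Frame +3: ATG CAT ATT CCC ATC ACA AAA CGG GCA TAG — ATG at 3, stop TAG at 30 → 30 nt.
Frame -1: GCT ATG CCC GTT TTG TGA TGG GAA TAT GCA TCA — ATG at 4, stop TGA at 16 → 15 nt.
Frame -2: CTA TGC CCG TTT TGT GAT GGG AAT ATG CAT — no ATG→stop ORF.
Frame -3: TAT GCC CGT TTT GTG ATG GGA ATA TGC ATC — no ATG→stop ORF.
Forward-strand max 30 nt; reverse-strand max 15 nt. The forward strand has the longer ORF.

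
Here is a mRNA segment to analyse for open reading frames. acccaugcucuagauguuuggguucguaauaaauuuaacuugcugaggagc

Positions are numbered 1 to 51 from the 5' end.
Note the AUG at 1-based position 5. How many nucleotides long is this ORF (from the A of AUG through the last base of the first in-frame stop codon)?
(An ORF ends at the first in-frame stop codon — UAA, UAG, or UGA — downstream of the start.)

Codons from position 5: AUG (5–7), CUC (8–10), UAG (11–13).
UAG is the first in-frame stop; ORF spans 5–13, 9 nucleotides.

9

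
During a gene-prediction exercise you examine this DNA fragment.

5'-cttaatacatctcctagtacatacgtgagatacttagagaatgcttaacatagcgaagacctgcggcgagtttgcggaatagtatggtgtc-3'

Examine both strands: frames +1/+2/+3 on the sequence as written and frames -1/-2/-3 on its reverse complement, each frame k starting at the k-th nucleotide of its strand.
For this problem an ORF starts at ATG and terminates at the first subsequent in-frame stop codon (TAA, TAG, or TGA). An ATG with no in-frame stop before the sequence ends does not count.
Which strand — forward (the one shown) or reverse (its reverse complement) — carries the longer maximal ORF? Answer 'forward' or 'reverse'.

forward

Reverse complement (5'→3'): GACACCATACTATTCCGCAAACTCGCCGCAGGTCTTCGCTATGTTAAGCATTCTCTAAGTATCTCACGTATGTACTAGGAGATGTATTAAG
Frame +1: CTT AAT ACA TCT CCT AGT ACA TAC GTG AGA TAC TTA GAG AAT GCT TAA CAT AGC GAA GAC CTG CGG CGA GTT TGC GGA ATA GTA TGG TGT — no ATG→stop ORF.
Frame +2: TTA ATA CAT CTC CTA GTA CAT ACG TGA GAT ACT TAG AGA ATG CTT AAC ATA GCG AAG ACC TGC GGC GAG TTT GCG GAA TAG TAT GGT GTC — ATG at 41, stop TAG at 80 → 42 nt.
Frame +3: TAA TAC ATC TCC TAG TAC ATA CGT GAG ATA CTT AGA GAA TGC TTA ACA TAG CGA AGA CCT GCG GCG AGT TTG CGG AAT AGT ATG GTG — no ATG→stop ORF.
Frame -1: GAC ACC ATA CTA TTC CGC AAA CTC GCC GCA GGT CTT CGC TAT GTT AAG CAT TCT CTA AGT ATC TCA CGT ATG TAC TAG GAG ATG TAT TAA — ATG at 70, stop TAG at 76 → 9 nt; ATG at 82, stop TAA at 88 → 9 nt.
Frame -2: ACA CCA TAC TAT TCC GCA AAC TCG CCG CAG GTC TTC GCT ATG TTA AGC ATT CTC TAA GTA TCT CAC GTA TGT ACT AGG AGA TGT ATT AAG — ATG at 41, stop TAA at 56 → 18 nt.
Frame -3: CAC CAT ACT ATT CCG CAA ACT CGC CGC AGG TCT TCG CTA TGT TAA GCA TTC TCT AAG TAT CTC ACG TAT GTA CTA GGA GAT GTA TTA — no ATG→stop ORF.
Forward-strand max 42 nt; reverse-strand max 18 nt. The forward strand has the longer ORF.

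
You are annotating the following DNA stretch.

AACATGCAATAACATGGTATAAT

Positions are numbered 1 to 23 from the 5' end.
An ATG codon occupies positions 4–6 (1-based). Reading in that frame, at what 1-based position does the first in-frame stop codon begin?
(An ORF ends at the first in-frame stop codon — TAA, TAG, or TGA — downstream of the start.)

10

Codons from position 4: ATG (4–6), CAA (7–9), TAA (10–12).
TAA is a stop codon; it begins at position 10.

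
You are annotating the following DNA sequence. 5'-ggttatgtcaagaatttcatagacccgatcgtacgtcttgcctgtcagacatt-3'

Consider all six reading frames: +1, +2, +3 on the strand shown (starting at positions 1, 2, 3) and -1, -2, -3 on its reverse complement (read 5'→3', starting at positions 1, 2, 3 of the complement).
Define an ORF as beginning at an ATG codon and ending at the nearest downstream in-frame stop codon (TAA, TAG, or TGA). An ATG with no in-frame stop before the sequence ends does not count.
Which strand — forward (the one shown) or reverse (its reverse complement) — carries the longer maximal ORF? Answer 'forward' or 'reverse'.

Reverse complement (5'→3'): AATGTCTGACAGGCAAGACGTACGATCGGGTCTATGAAATTCTTGACATAACC
Frame +1: GGT TAT GTC AAG AAT TTC ATA GAC CCG ATC GTA CGT CTT GCC TGT CAG ACA — no ATG→stop ORF.
Frame +2: GTT ATG TCA AGA ATT TCA TAG ACC CGA TCG TAC GTC TTG CCT GTC AGA CAT — ATG at 5, stop TAG at 20 → 18 nt.
Frame +3: TTA TGT CAA GAA TTT CAT AGA CCC GAT CGT ACG TCT TGC CTG TCA GAC ATT — no ATG→stop ORF.
Frame -1: AAT GTC TGA CAG GCA AGA CGT ACG ATC GGG TCT ATG AAA TTC TTG ACA TAA — ATG at 34, stop TAA at 49 → 18 nt.
Frame -2: ATG TCT GAC AGG CAA GAC GTA CGA TCG GGT CTA TGA AAT TCT TGA CAT AAC — ATG at 2, stop TGA at 35 → 36 nt.
Frame -3: TGT CTG ACA GGC AAG ACG TAC GAT CGG GTC TAT GAA ATT CTT GAC ATA ACC — no ATG→stop ORF.
Forward-strand max 18 nt; reverse-strand max 36 nt. The reverse strand has the longer ORF.

reverse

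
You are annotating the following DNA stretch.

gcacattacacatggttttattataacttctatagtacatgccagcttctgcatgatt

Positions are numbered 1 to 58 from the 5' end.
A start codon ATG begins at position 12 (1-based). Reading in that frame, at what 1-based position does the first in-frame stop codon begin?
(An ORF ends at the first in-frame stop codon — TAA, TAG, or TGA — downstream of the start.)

24

Codons from position 12: ATG (12–14), GTT (15–17), TTA (18–20), TTA (21–23), TAA (24–26).
TAA is a stop codon; it begins at position 24.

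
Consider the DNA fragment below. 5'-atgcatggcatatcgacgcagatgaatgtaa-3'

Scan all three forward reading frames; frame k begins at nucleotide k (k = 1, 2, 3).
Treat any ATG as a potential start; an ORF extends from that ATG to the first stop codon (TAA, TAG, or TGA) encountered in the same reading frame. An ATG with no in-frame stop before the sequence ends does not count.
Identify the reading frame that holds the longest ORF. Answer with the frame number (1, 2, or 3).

Frame 1: ATG CAT GGC ATA TCG ACG CAG ATG AAT GTA — no ATG→stop ORF.
Frame 2: TGC ATG GCA TAT CGA CGC AGA TGA ATG TAA — ATG at 5, stop TGA at 23 → 21 nt; ATG at 26, stop TAA at 29 → 6 nt.
Frame 3: GCA TGG CAT ATC GAC GCA GAT GAA TGT — no ATG→stop ORF.
Longest ORF is 21 nt in frame 2 (positions 5–25).

2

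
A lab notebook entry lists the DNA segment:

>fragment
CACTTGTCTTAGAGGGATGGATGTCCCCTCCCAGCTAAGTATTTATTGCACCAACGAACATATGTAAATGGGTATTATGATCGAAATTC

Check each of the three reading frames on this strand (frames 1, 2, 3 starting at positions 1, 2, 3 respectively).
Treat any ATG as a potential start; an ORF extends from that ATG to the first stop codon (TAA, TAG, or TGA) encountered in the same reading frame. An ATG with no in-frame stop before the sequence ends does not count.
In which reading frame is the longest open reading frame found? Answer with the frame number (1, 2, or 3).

Frame 1: CAC TTG TCT TAG AGG GAT GGA TGT CCC CTC CCA GCT AAG TAT TTA TTG CAC CAA CGA ACA TAT GTA AAT GGG TAT TAT GAT CGA AAT — no ATG→stop ORF.
Frame 2: ACT TGT CTT AGA GGG ATG GAT GTC CCC TCC CAG CTA AGT ATT TAT TGC ACC AAC GAA CAT ATG TAA ATG GGT ATT ATG ATC GAA ATT — ATG at 17, stop TAA at 65 → 51 nt; ATG at 62, stop TAA at 65 → 6 nt.
Frame 3: CTT GTC TTA GAG GGA TGG ATG TCC CCT CCC AGC TAA GTA TTT ATT GCA CCA ACG AAC ATA TGT AAA TGG GTA TTA TGA TCG AAA TTC — ATG at 21, stop TAA at 36 → 18 nt.
Longest ORF is 51 nt in frame 2 (positions 17–67).

2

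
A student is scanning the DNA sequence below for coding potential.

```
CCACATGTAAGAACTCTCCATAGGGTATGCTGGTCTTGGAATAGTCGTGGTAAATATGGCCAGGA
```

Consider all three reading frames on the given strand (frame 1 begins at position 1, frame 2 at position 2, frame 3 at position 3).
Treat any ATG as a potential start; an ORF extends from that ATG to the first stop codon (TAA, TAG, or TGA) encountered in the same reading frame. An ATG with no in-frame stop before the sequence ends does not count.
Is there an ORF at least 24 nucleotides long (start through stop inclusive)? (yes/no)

Frame 1: CCA CAT GTA AGA ACT CTC CAT AGG GTA TGC TGG TCT TGG AAT AGT CGT GGT AAA TAT GGC CAG — no ATG→stop ORF.
Frame 2: CAC ATG TAA GAA CTC TCC ATA GGG TAT GCT GGT CTT GGA ATA GTC GTG GTA AAT ATG GCC AGG — ATG at 5, stop TAA at 8 → 6 nt.
Frame 3: ACA TGT AAG AAC TCT CCA TAG GGT ATG CTG GTC TTG GAA TAG TCG TGG TAA ATA TGG CCA GGA — ATG at 27, stop TAG at 42 → 18 nt.
Largest ORF found is 18 nucleotides < 24, so no.

no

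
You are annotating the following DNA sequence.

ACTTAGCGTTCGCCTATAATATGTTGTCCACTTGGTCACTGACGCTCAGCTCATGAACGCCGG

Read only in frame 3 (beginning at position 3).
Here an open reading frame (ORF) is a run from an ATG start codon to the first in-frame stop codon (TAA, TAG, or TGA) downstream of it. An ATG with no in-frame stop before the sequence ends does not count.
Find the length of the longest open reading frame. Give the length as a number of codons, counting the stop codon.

Frame 3: TTA GCG TTC GCC TAT AAT ATG TTG TCC ACT TGG TCA CTG ACG CTC AGC TCA TGA ACG CCG — ATG at 21, stop TGA at 54 → 36 nt.
Longest: frame 3, positions 21–56, 36 nt = 12 codons = 11 aa. → 12 codons.

12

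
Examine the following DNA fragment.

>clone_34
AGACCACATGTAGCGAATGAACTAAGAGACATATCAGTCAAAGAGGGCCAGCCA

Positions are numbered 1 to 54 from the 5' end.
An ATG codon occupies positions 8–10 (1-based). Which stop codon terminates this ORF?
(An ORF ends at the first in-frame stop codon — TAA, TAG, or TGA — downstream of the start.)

TAG

Codons from position 8: ATG (8–10), TAG (11–13).
The first in-frame stop codon is TAG.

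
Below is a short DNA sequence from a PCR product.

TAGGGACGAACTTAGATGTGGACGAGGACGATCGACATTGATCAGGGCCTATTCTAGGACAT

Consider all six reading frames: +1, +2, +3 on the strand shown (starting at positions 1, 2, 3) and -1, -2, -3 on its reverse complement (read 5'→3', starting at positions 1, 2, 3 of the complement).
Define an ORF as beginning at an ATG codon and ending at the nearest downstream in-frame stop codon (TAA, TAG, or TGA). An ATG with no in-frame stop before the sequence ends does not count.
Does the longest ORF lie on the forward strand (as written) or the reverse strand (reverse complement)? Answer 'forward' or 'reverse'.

Reverse complement (5'→3'): ATGTCCTAGAATAGGCCCTGATCAATGTCGATCGTCCTCGTCCACATCTAAGTTCGTCCCTA
Frame +1: TAG GGA CGA ACT TAG ATG TGG ACG AGG ACG ATC GAC ATT GAT CAG GGC CTA TTC TAG GAC — ATG at 16, stop TAG at 55 → 42 nt.
Frame +2: AGG GAC GAA CTT AGA TGT GGA CGA GGA CGA TCG ACA TTG ATC AGG GCC TAT TCT AGG ACA — no ATG→stop ORF.
Frame +3: GGG ACG AAC TTA GAT GTG GAC GAG GAC GAT CGA CAT TGA TCA GGG CCT ATT CTA GGA CAT — no ATG→stop ORF.
Frame -1: ATG TCC TAG AAT AGG CCC TGA TCA ATG TCG ATC GTC CTC GTC CAC ATC TAA GTT CGT CCC — ATG at 1, stop TAG at 7 → 9 nt; ATG at 25, stop TAA at 49 → 27 nt.
Frame -2: TGT CCT AGA ATA GGC CCT GAT CAA TGT CGA TCG TCC TCG TCC ACA TCT AAG TTC GTC CCT — no ATG→stop ORF.
Frame -3: GTC CTA GAA TAG GCC CTG ATC AAT GTC GAT CGT CCT CGT CCA CAT CTA AGT TCG TCC CTA — no ATG→stop ORF.
Forward-strand max 42 nt; reverse-strand max 27 nt. The forward strand has the longer ORF.

forward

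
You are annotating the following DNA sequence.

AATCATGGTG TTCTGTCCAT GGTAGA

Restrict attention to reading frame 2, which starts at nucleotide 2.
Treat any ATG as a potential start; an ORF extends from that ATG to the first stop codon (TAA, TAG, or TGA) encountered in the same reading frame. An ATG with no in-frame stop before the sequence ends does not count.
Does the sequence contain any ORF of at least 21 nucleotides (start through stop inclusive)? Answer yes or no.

yes

Frame 2: ATC ATG GTG TTC TGT CCA TGG TAG — ATG at 5, stop TAG at 23 → 21 nt.
Frame 2 has an ORF of 21 nucleotides (positions 5–25) ≥ 21, so yes.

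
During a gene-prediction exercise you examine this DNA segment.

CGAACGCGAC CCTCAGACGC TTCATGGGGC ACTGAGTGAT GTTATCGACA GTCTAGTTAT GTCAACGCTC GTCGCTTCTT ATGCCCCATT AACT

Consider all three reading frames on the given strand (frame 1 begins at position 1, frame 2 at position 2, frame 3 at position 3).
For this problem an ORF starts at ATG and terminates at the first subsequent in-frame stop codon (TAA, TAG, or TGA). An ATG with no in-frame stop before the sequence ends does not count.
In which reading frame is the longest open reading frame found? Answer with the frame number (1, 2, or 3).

3

Frame 1: CGA ACG CGA CCC TCA GAC GCT TCA TGG GGC ACT GAG TGA TGT TAT CGA CAG TCT AGT TAT GTC AAC GCT CGT CGC TTC TTA TGC CCC ATT AAC — no ATG→stop ORF.
Frame 2: GAA CGC GAC CCT CAG ACG CTT CAT GGG GCA CTG AGT GAT GTT ATC GAC AGT CTA GTT ATG TCA ACG CTC GTC GCT TCT TAT GCC CCA TTA ACT — no ATG→stop ORF.
Frame 3: AAC GCG ACC CTC AGA CGC TTC ATG GGG CAC TGA GTG ATG TTA TCG ACA GTC TAG TTA TGT CAA CGC TCG TCG CTT CTT ATG CCC CAT TAA — ATG at 24, stop TGA at 33 → 12 nt; ATG at 39, stop TAG at 54 → 18 nt; ATG at 81, stop TAA at 90 → 12 nt.
Longest ORF is 18 nt in frame 3 (positions 39–56).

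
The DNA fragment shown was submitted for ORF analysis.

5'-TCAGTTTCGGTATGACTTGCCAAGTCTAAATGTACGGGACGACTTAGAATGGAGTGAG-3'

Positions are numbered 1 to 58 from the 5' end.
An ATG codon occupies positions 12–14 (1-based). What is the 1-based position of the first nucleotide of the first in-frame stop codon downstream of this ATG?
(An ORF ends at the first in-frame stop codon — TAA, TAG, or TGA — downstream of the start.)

Codons from position 12: ATG (12–14), ACT (15–17), TGC (18–20), CAA (21–23), GTC (24–26), TAA (27–29).
TAA is a stop codon; it begins at position 27.

27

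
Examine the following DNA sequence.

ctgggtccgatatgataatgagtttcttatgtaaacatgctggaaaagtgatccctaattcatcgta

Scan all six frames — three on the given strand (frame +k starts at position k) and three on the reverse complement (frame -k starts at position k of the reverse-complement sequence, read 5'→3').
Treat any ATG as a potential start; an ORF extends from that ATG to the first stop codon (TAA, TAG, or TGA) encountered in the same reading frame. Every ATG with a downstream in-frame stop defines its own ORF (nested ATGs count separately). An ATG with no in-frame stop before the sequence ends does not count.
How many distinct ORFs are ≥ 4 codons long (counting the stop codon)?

2

Reverse complement (5'→3'): TACGATGAATTAGGGATCACTTTTCCAGCATGTTTACATAAGAAACTCATTATCATATCGGACCCAG
Frame +1: CTG GGT CCG ATA TGA TAA TGA GTT TCT TAT GTA AAC ATG CTG GAA AAG TGA TCC CTA ATT CAT CGT — ATG at 37, stop TGA at 49 → 15 nt.
Frame +2: TGG GTC CGA TAT GAT AAT GAG TTT CTT ATG TAA ACA TGC TGG AAA AGT GAT CCC TAA TTC ATC GTA — ATG at 29, stop TAA at 32 → 6 nt.
Frame +3: GGG TCC GAT ATG ATA ATG AGT TTC TTA TGT AAA CAT GCT GGA AAA GTG ATC CCT AAT TCA TCG — no ATG→stop ORF.
Frame -1: TAC GAT GAA TTA GGG ATC ACT TTT CCA GCA TGT TTA CAT AAG AAA CTC ATT ATC ATA TCG GAC CCA — no ATG→stop ORF.
Frame -2: ACG ATG AAT TAG GGA TCA CTT TTC CAG CAT GTT TAC ATA AGA AAC TCA TTA TCA TAT CGG ACC CAG — ATG at 5, stop TAG at 11 → 9 nt.
Frame -3: CGA TGA ATT AGG GAT CAC TTT TCC AGC ATG TTT ACA TAA GAA ACT CAT TAT CAT ATC GGA CCC — ATG at 30, stop TAA at 39 → 12 nt.
ORFs ≥ 4 codons: frame +1 37–51 (5 codons), frame -3 30–41 (4 codons). Count = 2.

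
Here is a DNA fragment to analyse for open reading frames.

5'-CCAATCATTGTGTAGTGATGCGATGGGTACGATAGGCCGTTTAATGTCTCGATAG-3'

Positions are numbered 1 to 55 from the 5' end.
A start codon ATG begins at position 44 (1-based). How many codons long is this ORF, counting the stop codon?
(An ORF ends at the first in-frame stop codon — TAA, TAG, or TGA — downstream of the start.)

Codons from position 44: ATG (44–46), TCT (47–49), CGA (50–52), TAG (53–55).
TAG is the first in-frame stop; that's 4 codons including the stop.

4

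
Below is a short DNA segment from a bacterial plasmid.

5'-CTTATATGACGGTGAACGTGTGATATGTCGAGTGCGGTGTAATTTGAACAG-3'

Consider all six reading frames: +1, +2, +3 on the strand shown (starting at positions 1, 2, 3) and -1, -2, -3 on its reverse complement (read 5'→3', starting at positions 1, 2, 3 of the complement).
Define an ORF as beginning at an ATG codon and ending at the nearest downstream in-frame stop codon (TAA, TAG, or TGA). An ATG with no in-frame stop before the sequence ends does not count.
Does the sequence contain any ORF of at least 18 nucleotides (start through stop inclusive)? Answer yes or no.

Reverse complement (5'→3'): CTGTTCAAATTACACCGCACTCGACATATCACACGTTCACCGTCATATAAG
Frame +1: CTT ATA TGA CGG TGA ACG TGT GAT ATG TCG AGT GCG GTG TAA TTT GAA CAG — ATG at 25, stop TAA at 40 → 18 nt.
Frame +2: TTA TAT GAC GGT GAA CGT GTG ATA TGT CGA GTG CGG TGT AAT TTG AAC — no ATG→stop ORF.
Frame +3: TAT ATG ACG GTG AAC GTG TGA TAT GTC GAG TGC GGT GTA ATT TGA ACA — ATG at 6, stop TGA at 21 → 18 nt.
Frame -1: CTG TTC AAA TTA CAC CGC ACT CGA CAT ATC ACA CGT TCA CCG TCA TAT AAG — no ATG→stop ORF.
Frame -2: TGT TCA AAT TAC ACC GCA CTC GAC ATA TCA CAC GTT CAC CGT CAT ATA — no ATG→stop ORF.
Frame -3: GTT CAA ATT ACA CCG CAC TCG ACA TAT CAC ACG TTC ACC GTC ATA TAA — no ATG→stop ORF.
Frame +1 has an ORF of 18 nucleotides (positions 25–42) ≥ 18, so yes.

yes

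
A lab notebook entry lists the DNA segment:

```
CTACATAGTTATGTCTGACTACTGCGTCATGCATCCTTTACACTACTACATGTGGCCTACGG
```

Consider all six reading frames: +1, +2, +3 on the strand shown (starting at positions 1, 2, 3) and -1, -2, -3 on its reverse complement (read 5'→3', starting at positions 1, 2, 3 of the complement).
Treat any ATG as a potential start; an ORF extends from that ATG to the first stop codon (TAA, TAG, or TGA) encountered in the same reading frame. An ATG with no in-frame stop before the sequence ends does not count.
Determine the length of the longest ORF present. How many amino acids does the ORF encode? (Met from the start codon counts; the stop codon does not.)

Reverse complement (5'→3'): CCGTAGGCCACATGTAGTAGTGTAAAGGATGCATGACGCAGTAGTCAGACATAACTATGTAG
Frame +1: CTA CAT AGT TAT GTC TGA CTA CTG CGT CAT GCA TCC TTT ACA CTA CTA CAT GTG GCC TAC — no ATG→stop ORF.
Frame +2: TAC ATA GTT ATG TCT GAC TAC TGC GTC ATG CAT CCT TTA CAC TAC TAC ATG TGG CCT ACG — no ATG→stop ORF.
Frame +3: ACA TAG TTA TGT CTG ACT ACT GCG TCA TGC ATC CTT TAC ACT ACT ACA TGT GGC CTA CGG — no ATG→stop ORF.
Frame -1: CCG TAG GCC ACA TGT AGT AGT GTA AAG GAT GCA TGA CGC AGT AGT CAG ACA TAA CTA TGT — no ATG→stop ORF.
Frame -2: CGT AGG CCA CAT GTA GTA GTG TAA AGG ATG CAT GAC GCA GTA GTC AGA CAT AAC TAT GTA — no ATG→stop ORF.
Frame -3: GTA GGC CAC ATG TAG TAG TGT AAA GGA TGC ATG ACG CAG TAG TCA GAC ATA ACT ATG TAG — ATG at 12, stop TAG at 15 → 6 nt; ATG at 33, stop TAG at 42 → 12 nt; ATG at 57, stop TAG at 60 → 6 nt.
Longest: frame -3, positions 33–44, 12 nt = 4 codons = 3 aa. → 3 amino acids.

3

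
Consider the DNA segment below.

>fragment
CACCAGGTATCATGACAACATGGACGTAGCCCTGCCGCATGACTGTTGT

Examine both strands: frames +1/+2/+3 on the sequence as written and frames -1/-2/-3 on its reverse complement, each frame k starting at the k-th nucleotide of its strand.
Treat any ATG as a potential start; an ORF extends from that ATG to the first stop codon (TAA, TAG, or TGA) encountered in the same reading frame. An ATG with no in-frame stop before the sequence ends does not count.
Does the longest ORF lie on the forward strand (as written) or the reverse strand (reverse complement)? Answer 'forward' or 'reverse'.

Reverse complement (5'→3'): ACAACAGTCATGCGGCAGGGCTACGTCCATGTTGTCATGATACCTGGTG
Frame +1: CAC CAG GTA TCA TGA CAA CAT GGA CGT AGC CCT GCC GCA TGA CTG TTG — no ATG→stop ORF.
Frame +2: ACC AGG TAT CAT GAC AAC ATG GAC GTA GCC CTG CCG CAT GAC TGT TGT — no ATG→stop ORF.
Frame +3: CCA GGT ATC ATG ACA ACA TGG ACG TAG CCC TGC CGC ATG ACT GTT — ATG at 12, stop TAG at 27 → 18 nt.
Frame -1: ACA ACA GTC ATG CGG CAG GGC TAC GTC CAT GTT GTC ATG ATA CCT GGT — no ATG→stop ORF.
Frame -2: CAA CAG TCA TGC GGC AGG GCT ACG TCC ATG TTG TCA TGA TAC CTG GTG — ATG at 29, stop TGA at 38 → 12 nt.
Frame -3: AAC AGT CAT GCG GCA GGG CTA CGT CCA TGT TGT CAT GAT ACC TGG — no ATG→stop ORF.
Forward-strand max 18 nt; reverse-strand max 12 nt. The forward strand has the longer ORF.

forward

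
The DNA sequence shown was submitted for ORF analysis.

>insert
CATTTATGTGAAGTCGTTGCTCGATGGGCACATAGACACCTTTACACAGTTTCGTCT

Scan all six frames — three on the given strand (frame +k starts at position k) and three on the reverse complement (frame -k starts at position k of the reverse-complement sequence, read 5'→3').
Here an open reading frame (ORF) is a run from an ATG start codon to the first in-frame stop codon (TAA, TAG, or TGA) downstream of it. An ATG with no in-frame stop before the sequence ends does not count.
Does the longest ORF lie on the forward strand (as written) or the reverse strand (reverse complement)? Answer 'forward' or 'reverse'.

reverse

Reverse complement (5'→3'): AGACGAAACTGTGTAAAGGTGTCTATGTGCCCATCGAGCAACGACTTCACATAAATG
Frame +1: CAT TTA TGT GAA GTC GTT GCT CGA TGG GCA CAT AGA CAC CTT TAC ACA GTT TCG TCT — no ATG→stop ORF.
Frame +2: ATT TAT GTG AAG TCG TTG CTC GAT GGG CAC ATA GAC ACC TTT ACA CAG TTT CGT — no ATG→stop ORF.
Frame +3: TTT ATG TGA AGT CGT TGC TCG ATG GGC ACA TAG ACA CCT TTA CAC AGT TTC GTC — ATG at 6, stop TGA at 9 → 6 nt; ATG at 24, stop TAG at 33 → 12 nt.
Frame -1: AGA CGA AAC TGT GTA AAG GTG TCT ATG TGC CCA TCG AGC AAC GAC TTC ACA TAA ATG — ATG at 25, stop TAA at 52 → 30 nt.
Frame -2: GAC GAA ACT GTG TAA AGG TGT CTA TGT GCC CAT CGA GCA ACG ACT TCA CAT AAA — no ATG→stop ORF.
Frame -3: ACG AAA CTG TGT AAA GGT GTC TAT GTG CCC ATC GAG CAA CGA CTT CAC ATA AAT — no ATG→stop ORF.
Forward-strand max 12 nt; reverse-strand max 30 nt. The reverse strand has the longer ORF.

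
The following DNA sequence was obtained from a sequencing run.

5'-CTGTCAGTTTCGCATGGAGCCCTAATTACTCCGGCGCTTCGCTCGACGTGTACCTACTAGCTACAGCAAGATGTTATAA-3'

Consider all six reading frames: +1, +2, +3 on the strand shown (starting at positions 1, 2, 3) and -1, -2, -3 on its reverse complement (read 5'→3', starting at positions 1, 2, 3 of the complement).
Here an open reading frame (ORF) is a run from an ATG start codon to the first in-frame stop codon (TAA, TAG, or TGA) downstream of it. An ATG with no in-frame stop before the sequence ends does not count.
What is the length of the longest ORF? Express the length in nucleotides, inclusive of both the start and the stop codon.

12

Reverse complement (5'→3'): TTATAACATCTTGCTGTAGCTAGTAGGTACACGTCGAGCGAAGCGCCGGAGTAATTAGGGCTCCATGCGAAACTGACAG
Frame +1: CTG TCA GTT TCG CAT GGA GCC CTA ATT ACT CCG GCG CTT CGC TCG ACG TGT ACC TAC TAG CTA CAG CAA GAT GTT ATA — no ATG→stop ORF.
Frame +2: TGT CAG TTT CGC ATG GAG CCC TAA TTA CTC CGG CGC TTC GCT CGA CGT GTA CCT ACT AGC TAC AGC AAG ATG TTA TAA — ATG at 14, stop TAA at 23 → 12 nt; ATG at 71, stop TAA at 77 → 9 nt.
Frame +3: GTC AGT TTC GCA TGG AGC CCT AAT TAC TCC GGC GCT TCG CTC GAC GTG TAC CTA CTA GCT ACA GCA AGA TGT TAT — no ATG→stop ORF.
Frame -1: TTA TAA CAT CTT GCT GTA GCT AGT AGG TAC ACG TCG AGC GAA GCG CCG GAG TAA TTA GGG CTC CAT GCG AAA CTG ACA — no ATG→stop ORF.
Frame -2: TAT AAC ATC TTG CTG TAG CTA GTA GGT ACA CGT CGA GCG AAG CGC CGG AGT AAT TAG GGC TCC ATG CGA AAC TGA CAG — ATG at 65, stop TGA at 74 → 12 nt.
Frame -3: ATA ACA TCT TGC TGT AGC TAG TAG GTA CAC GTC GAG CGA AGC GCC GGA GTA ATT AGG GCT CCA TGC GAA ACT GAC — no ATG→stop ORF.
Longest: frame +2, positions 14–25, 12 nt = 4 codons = 3 aa. → 12 nucleotides.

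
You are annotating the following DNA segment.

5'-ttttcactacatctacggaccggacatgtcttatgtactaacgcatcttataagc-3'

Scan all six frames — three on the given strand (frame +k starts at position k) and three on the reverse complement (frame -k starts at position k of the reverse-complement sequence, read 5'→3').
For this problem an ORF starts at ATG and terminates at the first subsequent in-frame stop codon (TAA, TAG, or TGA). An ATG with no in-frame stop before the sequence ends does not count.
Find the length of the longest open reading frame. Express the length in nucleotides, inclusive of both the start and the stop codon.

15

Reverse complement (5'→3'): GCTTATAAGATGCGTTAGTACATAAGACATGTCCGGTCCGTAGATGTAGTGAAAA
Frame +1: TTT TCA CTA CAT CTA CGG ACC GGA CAT GTC TTA TGT ACT AAC GCA TCT TAT AAG — no ATG→stop ORF.
Frame +2: TTT CAC TAC ATC TAC GGA CCG GAC ATG TCT TAT GTA CTA ACG CAT CTT ATA AGC — no ATG→stop ORF.
Frame +3: TTC ACT ACA TCT ACG GAC CGG ACA TGT CTT ATG TAC TAA CGC ATC TTA TAA — ATG at 33, stop TAA at 39 → 9 nt.
Frame -1: GCT TAT AAG ATG CGT TAG TAC ATA AGA CAT GTC CGG TCC GTA GAT GTA GTG AAA — ATG at 10, stop TAG at 16 → 9 nt.
Frame -2: CTT ATA AGA TGC GTT AGT ACA TAA GAC ATG TCC GGT CCG TAG ATG TAG TGA AAA — ATG at 29, stop TAG at 41 → 15 nt; ATG at 44, stop TAG at 47 → 6 nt.
Frame -3: TTA TAA GAT GCG TTA GTA CAT AAG ACA TGT CCG GTC CGT AGA TGT AGT GAA — no ATG→stop ORF.
Longest: frame -2, positions 29–43, 15 nt = 5 codons = 4 aa. → 15 nucleotides.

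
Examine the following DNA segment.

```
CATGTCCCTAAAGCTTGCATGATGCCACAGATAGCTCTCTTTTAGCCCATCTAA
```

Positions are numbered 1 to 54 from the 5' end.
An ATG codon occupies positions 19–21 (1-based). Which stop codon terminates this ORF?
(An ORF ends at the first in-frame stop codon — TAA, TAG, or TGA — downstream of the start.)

Codons from position 19: ATG (19–21), ATG (22–24), CCA (25–27), CAG (28–30), ATA (31–33), GCT (34–36), CTC (37–39), TTT (40–42), TAG (43–45).
The first in-frame stop codon is TAG.

TAG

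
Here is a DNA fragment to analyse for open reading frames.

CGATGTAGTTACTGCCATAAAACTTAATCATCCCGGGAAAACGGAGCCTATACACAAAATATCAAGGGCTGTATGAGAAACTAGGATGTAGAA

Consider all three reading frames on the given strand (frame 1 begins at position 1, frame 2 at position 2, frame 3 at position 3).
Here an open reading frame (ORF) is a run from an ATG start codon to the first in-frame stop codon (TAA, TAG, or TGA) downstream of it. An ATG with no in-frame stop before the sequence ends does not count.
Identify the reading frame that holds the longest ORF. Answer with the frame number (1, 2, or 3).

Frame 1: CGA TGT AGT TAC TGC CAT AAA ACT TAA TCA TCC CGG GAA AAC GGA GCC TAT ACA CAA AAT ATC AAG GGC TGT ATG AGA AAC TAG GAT GTA GAA — ATG at 73, stop TAG at 82 → 12 nt.
Frame 2: GAT GTA GTT ACT GCC ATA AAA CTT AAT CAT CCC GGG AAA ACG GAG CCT ATA CAC AAA ATA TCA AGG GCT GTA TGA GAA ACT AGG ATG TAG — ATG at 86, stop TAG at 89 → 6 nt.
Frame 3: ATG TAG TTA CTG CCA TAA AAC TTA ATC ATC CCG GGA AAA CGG AGC CTA TAC ACA AAA TAT CAA GGG CTG TAT GAG AAA CTA GGA TGT AGA — ATG at 3, stop TAG at 6 → 6 nt.
Longest ORF is 12 nt in frame 1 (positions 73–84).

1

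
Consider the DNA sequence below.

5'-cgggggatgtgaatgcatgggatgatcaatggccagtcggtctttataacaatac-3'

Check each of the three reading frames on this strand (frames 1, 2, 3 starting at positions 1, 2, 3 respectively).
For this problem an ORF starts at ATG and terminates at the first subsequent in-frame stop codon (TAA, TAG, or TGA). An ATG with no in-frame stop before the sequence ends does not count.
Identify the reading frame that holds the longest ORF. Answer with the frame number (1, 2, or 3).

2

Frame 1: CGG GGG ATG TGA ATG CAT GGG ATG ATC AAT GGC CAG TCG GTC TTT ATA ACA ATA — ATG at 7, stop TGA at 10 → 6 nt.
Frame 2: GGG GGA TGT GAA TGC ATG GGA TGA TCA ATG GCC AGT CGG TCT TTA TAA CAA TAC — ATG at 17, stop TGA at 23 → 9 nt; ATG at 29, stop TAA at 47 → 21 nt.
Frame 3: GGG GAT GTG AAT GCA TGG GAT GAT CAA TGG CCA GTC GGT CTT TAT AAC AAT — no ATG→stop ORF.
Longest ORF is 21 nt in frame 2 (positions 29–49).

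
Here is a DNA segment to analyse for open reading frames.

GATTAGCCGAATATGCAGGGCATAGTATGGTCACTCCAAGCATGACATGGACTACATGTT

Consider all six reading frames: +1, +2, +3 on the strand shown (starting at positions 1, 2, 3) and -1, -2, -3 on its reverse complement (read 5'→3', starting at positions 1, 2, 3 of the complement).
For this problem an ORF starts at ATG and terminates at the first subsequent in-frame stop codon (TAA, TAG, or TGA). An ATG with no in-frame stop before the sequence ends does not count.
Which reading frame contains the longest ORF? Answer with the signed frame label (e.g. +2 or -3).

+1

Reverse complement (5'→3'): AACATGTAGTCCATGTCATGCTTGGAGTGACCATACTATGCCCTGCATATTCGGCTAATC
Frame +1: GAT TAG CCG AAT ATG CAG GGC ATA GTA TGG TCA CTC CAA GCA TGA CAT GGA CTA CAT GTT — ATG at 13, stop TGA at 43 → 33 nt.
Frame +2: ATT AGC CGA ATA TGC AGG GCA TAG TAT GGT CAC TCC AAG CAT GAC ATG GAC TAC ATG — no ATG→stop ORF.
Frame +3: TTA GCC GAA TAT GCA GGG CAT AGT ATG GTC ACT CCA AGC ATG ACA TGG ACT ACA TGT — no ATG→stop ORF.
Frame -1: AAC ATG TAG TCC ATG TCA TGC TTG GAG TGA CCA TAC TAT GCC CTG CAT ATT CGG CTA ATC — ATG at 4, stop TAG at 7 → 6 nt; ATG at 13, stop TGA at 28 → 18 nt.
Frame -2: ACA TGT AGT CCA TGT CAT GCT TGG AGT GAC CAT ACT ATG CCC TGC ATA TTC GGC TAA — ATG at 38, stop TAA at 56 → 21 nt.
Frame -3: CAT GTA GTC CAT GTC ATG CTT GGA GTG ACC ATA CTA TGC CCT GCA TAT TCG GCT AAT — no ATG→stop ORF.
Longest ORF is 33 nt in frame +1 (positions 13–45).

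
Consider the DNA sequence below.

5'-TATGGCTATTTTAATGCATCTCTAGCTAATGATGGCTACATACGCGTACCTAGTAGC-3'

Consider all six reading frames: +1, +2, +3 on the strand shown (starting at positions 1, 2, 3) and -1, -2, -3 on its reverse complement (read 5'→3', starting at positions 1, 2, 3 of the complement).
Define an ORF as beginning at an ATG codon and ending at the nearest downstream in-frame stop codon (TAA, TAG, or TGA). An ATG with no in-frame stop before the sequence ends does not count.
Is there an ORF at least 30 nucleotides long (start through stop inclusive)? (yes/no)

no

Reverse complement (5'→3'): GCTACTAGGTACGCGTATGTAGCCATCATTAGCTAGAGATGCATTAAAATAGCCATA
Frame +1: TAT GGC TAT TTT AAT GCA TCT CTA GCT AAT GAT GGC TAC ATA CGC GTA CCT AGT AGC — no ATG→stop ORF.
Frame +2: ATG GCT ATT TTA ATG CAT CTC TAG CTA ATG ATG GCT ACA TAC GCG TAC CTA GTA — ATG at 2, stop TAG at 23 → 24 nt; ATG at 14, stop TAG at 23 → 12 nt.
Frame +3: TGG CTA TTT TAA TGC ATC TCT AGC TAA TGA TGG CTA CAT ACG CGT ACC TAG TAG — no ATG→stop ORF.
Frame -1: GCT ACT AGG TAC GCG TAT GTA GCC ATC ATT AGC TAG AGA TGC ATT AAA ATA GCC ATA — no ATG→stop ORF.
Frame -2: CTA CTA GGT ACG CGT ATG TAG CCA TCA TTA GCT AGA GAT GCA TTA AAA TAG CCA — ATG at 17, stop TAG at 20 → 6 nt.
Frame -3: TAC TAG GTA CGC GTA TGT AGC CAT CAT TAG CTA GAG ATG CAT TAA AAT AGC CAT — ATG at 39, stop TAA at 45 → 9 nt.
Largest ORF found is 24 nucleotides < 30, so no.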